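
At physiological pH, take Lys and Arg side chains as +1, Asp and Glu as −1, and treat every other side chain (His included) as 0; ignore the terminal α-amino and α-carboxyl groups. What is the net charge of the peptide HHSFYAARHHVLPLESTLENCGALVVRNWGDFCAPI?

-1

Positive (K, R): R8, R27 → +2.
Negative (D, E): E15, E19, D31 → −3.
Net charge = (+2) + (−3) = −1.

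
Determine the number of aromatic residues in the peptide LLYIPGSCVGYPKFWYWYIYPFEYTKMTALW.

11

The aromatic amino acids are Phe (F, benzyl), Trp (W, indole), and Tyr (Y, phenol).
Matching residues: Y3, Y11, F14, W15, Y16, W17, Y18, Y20, F22, Y24, W31.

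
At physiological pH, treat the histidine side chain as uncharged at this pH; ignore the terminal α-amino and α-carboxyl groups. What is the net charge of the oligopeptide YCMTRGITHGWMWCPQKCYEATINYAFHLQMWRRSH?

At pH ~7.4 the Lys and Arg side chains are protonated (+1), the Asp and Glu side chains are deprotonated (−1), and with His taken as neutral all other side chains carry no charge.
Positive (K, R): R5, K17, R33, R34 → +4.
Negative (D, E): E20 → −1.
Net charge = (+4) + (−1) = +3.

+3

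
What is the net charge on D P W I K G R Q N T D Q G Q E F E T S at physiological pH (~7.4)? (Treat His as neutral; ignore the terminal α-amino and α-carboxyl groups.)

-2

The side chains ionized at physiological pH are Lys/Arg (+1) and Asp/Glu (−1); with His treated as neutral, nothing else contributes.
Positive (K, R): K5, R7 → +2.
Negative (D, E): D1, D11, E15, E17 → −4.
Net charge = (+2) + (−4) = −2.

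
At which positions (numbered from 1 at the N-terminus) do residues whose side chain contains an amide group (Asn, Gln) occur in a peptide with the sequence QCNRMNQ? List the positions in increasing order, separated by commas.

Matching residues: Q1, N3, N6, Q7.

1, 3, 6, 7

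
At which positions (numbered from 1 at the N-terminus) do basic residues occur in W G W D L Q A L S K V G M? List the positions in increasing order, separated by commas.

10

K, R, and H are the three residues with basic side chains (ε-amine, guanidinium, and imidazole respectively).
Matching residues: K10.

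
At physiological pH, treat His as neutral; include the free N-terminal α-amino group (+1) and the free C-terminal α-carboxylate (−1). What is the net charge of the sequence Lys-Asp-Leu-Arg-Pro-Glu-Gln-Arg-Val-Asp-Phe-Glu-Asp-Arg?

At pH ~7.4 the Lys and Arg side chains are protonated (+1), the Asp and Glu side chains are deprotonated (−1), and with His taken as neutral all other side chains carry no charge.
Positive (K, R): Lys1, Arg4, Arg8, Arg14 → +4.
Negative (D, E): Asp2, Glu6, Asp10, Glu12, Asp13 → −5.
The N-terminus (+1) and C-terminus (−1) cancel.
Net charge = (+4) + (−5) = −1.

-1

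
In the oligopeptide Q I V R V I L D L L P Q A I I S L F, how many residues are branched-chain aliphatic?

10

V, L, and I make up the branched-chain aliphatic group.
Matching residues: I2, V3, V5, I6, L7, L9, L10, I14, I15, L17.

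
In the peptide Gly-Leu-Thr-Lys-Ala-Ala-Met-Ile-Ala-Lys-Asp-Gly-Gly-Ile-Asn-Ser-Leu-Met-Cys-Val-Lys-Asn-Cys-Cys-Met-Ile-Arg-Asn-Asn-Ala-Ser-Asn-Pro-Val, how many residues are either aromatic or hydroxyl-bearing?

Aromatic: F, W, Y. Hydroxyl-bearing: S, T, Y.
Aromatic residues here: none (0).
Hydroxyl-bearing residues here: Thr3, Ser16, Ser31 (3).
(Y belongs to both groups, but none appear in this sequence.) Total = 0 + 3 = 3.

3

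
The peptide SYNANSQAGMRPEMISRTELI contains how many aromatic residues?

The aromatic amino acids are Phe (F, benzyl), Trp (W, indole), and Tyr (Y, phenol).
Matching residues: Y2.

1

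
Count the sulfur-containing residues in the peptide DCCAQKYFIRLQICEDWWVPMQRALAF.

4

Only Cys (C) and Met (M) have a sulfur atom in the side chain.
Matching residues: C2, C3, C14, M21.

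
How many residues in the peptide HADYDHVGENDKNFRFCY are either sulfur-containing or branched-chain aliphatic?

2

Sulfur-containing: C, M. Branched-chain aliphatic: I, L, V.
Sulfur-containing residues here: C17 (1).
Branched-chain aliphatic residues here: V7 (1).
The two groups share no amino acid, so total = 1 + 1 = 2.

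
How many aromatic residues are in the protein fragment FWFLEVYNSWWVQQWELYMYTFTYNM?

The aromatic amino acids are Phe (F, benzyl), Trp (W, indole), and Tyr (Y, phenol).
Matching residues: F1, W2, F3, Y7, W10, W11, W15, Y18, Y20, F22, Y24.

11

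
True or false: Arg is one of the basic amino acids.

The basic amino acids are Lys (K), Arg (R), and His (H).
Arginine is in this group.

True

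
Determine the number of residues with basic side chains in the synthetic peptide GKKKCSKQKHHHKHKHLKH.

The basic amino acids are Lys (K), Arg (R), and His (H).
Matching residues: K2, K3, K4, K7, K9, H10, H11, H12, K13, H14, K15, H16, K18, H19.

14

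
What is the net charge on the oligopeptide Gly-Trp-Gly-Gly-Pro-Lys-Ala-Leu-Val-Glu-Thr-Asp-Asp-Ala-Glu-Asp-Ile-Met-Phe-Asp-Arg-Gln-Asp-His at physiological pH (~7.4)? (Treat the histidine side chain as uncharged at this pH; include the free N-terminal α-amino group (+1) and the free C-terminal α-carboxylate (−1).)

At pH ~7.4 the Lys and Arg side chains are protonated (+1), the Asp and Glu side chains are deprotonated (−1), and with His taken as neutral all other side chains carry no charge.
Positive (K, R): Lys6, Arg21 → +2.
Negative (D, E): Glu10, Asp12, Asp13, Glu15, Asp16, Asp20, Asp23 → −7.
The N-terminus (+1) and C-terminus (−1) cancel.
Net charge = (+2) + (−7) = −5.

-5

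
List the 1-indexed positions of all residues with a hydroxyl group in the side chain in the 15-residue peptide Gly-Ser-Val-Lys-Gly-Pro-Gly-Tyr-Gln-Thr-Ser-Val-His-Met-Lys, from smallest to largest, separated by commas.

2, 8, 10, 11

The –OH-bearing residues are Ser, Thr (aliphatic alcohols), and Tyr (phenol).
Matching residues: Ser2, Tyr8, Thr10, Ser11.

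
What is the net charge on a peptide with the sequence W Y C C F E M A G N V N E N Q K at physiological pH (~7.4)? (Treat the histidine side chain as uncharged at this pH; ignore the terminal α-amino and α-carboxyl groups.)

-1

The side chains ionized at physiological pH are Lys/Arg (+1) and Asp/Glu (−1); with His treated as neutral, nothing else contributes.
Positive (K, R): K16 → +1.
Negative (D, E): E6, E13 → −2.
Net charge = (+1) + (−2) = −1.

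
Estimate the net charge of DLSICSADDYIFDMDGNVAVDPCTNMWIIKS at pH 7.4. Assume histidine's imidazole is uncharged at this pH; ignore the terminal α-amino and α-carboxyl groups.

-5

Near pH 7.4, K and R contribute +1 each, D and E contribute −1 each, and every other side chain (His included, as stated) is uncharged.
Positive (K, R): K30 → +1.
Negative (D, E): D1, D8, D9, D13, D15, D21 → −6.
Net charge = (+1) + (−6) = −5.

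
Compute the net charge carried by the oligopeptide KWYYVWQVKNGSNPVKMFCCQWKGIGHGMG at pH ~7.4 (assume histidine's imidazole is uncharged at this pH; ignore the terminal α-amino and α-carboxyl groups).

+4

At pH ~7.4 the Lys and Arg side chains are protonated (+1), the Asp and Glu side chains are deprotonated (−1), and with His taken as neutral all other side chains carry no charge.
Positive (K, R): K1, K9, K16, K23 → +4.
Negative (D, E): none → −0.
Net charge = (+4) + (−0) = +4.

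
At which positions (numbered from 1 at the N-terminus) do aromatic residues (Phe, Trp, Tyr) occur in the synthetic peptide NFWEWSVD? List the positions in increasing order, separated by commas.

2, 3, 5

Matching residues: F2, W3, W5.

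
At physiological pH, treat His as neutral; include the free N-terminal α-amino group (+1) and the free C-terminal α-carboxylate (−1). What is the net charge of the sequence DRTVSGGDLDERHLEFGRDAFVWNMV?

Near pH 7.4, K and R contribute +1 each, D and E contribute −1 each, and every other side chain (His included, as stated) is uncharged.
Positive (K, R): R2, R12, R18 → +3.
Negative (D, E): D1, D8, D10, E11, E15, D19 → −6.
The N-terminus (+1) and C-terminus (−1) cancel.
Net charge = (+3) + (−6) = −3.

-3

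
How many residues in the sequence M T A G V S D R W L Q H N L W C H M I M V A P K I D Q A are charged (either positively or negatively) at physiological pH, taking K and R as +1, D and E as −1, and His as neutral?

4

Charged side chains at pH ~7.4: K, R (positive); D, E (negative).
Matching residues: D7, R8, K24, D26.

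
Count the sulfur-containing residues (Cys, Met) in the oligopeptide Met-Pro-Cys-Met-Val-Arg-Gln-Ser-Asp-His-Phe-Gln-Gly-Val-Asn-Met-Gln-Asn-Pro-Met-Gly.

5

Matching residues: Met1, Cys3, Met4, Met16, Met20.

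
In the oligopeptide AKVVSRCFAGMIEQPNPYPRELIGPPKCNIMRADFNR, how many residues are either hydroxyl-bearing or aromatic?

Hydroxyl-bearing: S, T, Y. Aromatic: F, W, Y.
Hydroxyl-bearing residues here: S5, Y18 (2).
Aromatic residues here: F8, Y18, F35 (3).
Y is in both groups, so the 1 Y residue must not be double-counted.
Total = 2 + 3 − 1 = 4.

4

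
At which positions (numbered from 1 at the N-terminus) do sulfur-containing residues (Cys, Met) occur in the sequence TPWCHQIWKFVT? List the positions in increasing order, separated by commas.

4

Matching residues: C4.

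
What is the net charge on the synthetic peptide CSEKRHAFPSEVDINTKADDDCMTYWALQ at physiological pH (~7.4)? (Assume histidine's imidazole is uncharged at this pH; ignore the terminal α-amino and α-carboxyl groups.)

Near pH 7.4, K and R contribute +1 each, D and E contribute −1 each, and every other side chain (His included, as stated) is uncharged.
Positive (K, R): K4, R5, K17 → +3.
Negative (D, E): E3, E11, D13, D19, D20, D21 → −6.
Net charge = (+3) + (−6) = −3.

-3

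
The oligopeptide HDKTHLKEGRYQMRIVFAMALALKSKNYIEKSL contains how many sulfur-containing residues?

The sulfur-bearing residues are cysteine (–SH) and methionine (–S–CH₃).
Matching residues: M13, M19.

2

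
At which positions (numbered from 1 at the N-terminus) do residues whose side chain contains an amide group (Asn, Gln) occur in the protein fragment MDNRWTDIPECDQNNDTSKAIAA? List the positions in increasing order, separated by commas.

3, 13, 14, 15

Matching residues: N3, Q13, N14, N15.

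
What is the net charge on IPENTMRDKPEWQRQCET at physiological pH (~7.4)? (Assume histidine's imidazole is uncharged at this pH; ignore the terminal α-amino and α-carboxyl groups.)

The side chains ionized at physiological pH are Lys/Arg (+1) and Asp/Glu (−1); with His treated as neutral, nothing else contributes.
Positive (K, R): R7, K9, R14 → +3.
Negative (D, E): E3, D8, E11, E17 → −4.
Net charge = (+3) + (−4) = −1.

-1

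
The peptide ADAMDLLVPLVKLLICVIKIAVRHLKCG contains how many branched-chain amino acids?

13

Valine (V), leucine (L), and isoleucine (I) are the branched-chain amino acids.
Matching residues: L6, L7, V8, L10, V11, L13, L14, I15, V17, I18, I20, V22, L25.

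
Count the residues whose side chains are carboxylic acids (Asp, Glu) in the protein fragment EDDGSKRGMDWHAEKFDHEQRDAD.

9

Matching residues: E1, D2, D3, D10, E14, D17, E19, D22, D24.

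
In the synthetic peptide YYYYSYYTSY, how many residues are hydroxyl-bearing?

Serine (S), threonine (T), and tyrosine (Y) each carry a hydroxyl group on the side chain.
Matching residues: Y1, Y2, Y3, Y4, S5, Y6, Y7, T8, S9, Y10.

10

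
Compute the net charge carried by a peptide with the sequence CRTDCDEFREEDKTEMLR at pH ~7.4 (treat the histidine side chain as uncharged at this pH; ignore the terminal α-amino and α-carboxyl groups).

-3

The side chains ionized at physiological pH are Lys/Arg (+1) and Asp/Glu (−1); with His treated as neutral, nothing else contributes.
Positive (K, R): R2, R9, K13, R18 → +4.
Negative (D, E): D4, D6, E7, E10, E11, D12, E15 → −7.
Net charge = (+4) + (−7) = −3.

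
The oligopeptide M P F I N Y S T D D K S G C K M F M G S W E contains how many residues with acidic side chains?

3

Only D (aspartate) and E (glutamate) carry a side-chain carboxylic acid.
Matching residues: D9, D10, E22.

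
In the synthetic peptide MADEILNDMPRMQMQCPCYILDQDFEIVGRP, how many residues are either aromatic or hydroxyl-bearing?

2

Aromatic: F, W, Y. Hydroxyl-bearing: S, T, Y.
Aromatic residues here: Y19, F25 (2).
Hydroxyl-bearing residues here: Y19 (1).
Y is in both groups, so the 1 Y residue must not be double-counted.
Total = 2 + 1 − 1 = 2.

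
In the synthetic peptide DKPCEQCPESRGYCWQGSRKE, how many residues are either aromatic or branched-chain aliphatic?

2

Aromatic: F, W, Y. Branched-chain aliphatic: I, L, V.
Aromatic residues here: Y13, W15 (2).
Branched-chain aliphatic residues here: none (0).
The two groups share no amino acid, so total = 2 + 0 = 2.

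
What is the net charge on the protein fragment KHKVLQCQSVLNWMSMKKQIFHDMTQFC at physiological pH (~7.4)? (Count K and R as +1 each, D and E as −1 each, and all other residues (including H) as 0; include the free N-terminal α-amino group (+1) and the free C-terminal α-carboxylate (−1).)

+3

Positive (K, R): K1, K3, K17, K18 → +4.
Negative (D, E): D23 → −1.
The N-terminus (+1) and C-terminus (−1) cancel.
Net charge = (+4) + (−1) = +3.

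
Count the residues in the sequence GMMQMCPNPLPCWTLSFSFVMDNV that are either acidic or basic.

Acidic: D, E. Basic: H, K, R.
Acidic residues here: D22 (1).
Basic residues here: none (0).
The two groups share no amino acid, so total = 1 + 0 = 1.

1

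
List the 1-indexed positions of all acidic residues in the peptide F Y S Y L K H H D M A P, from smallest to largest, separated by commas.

The acidic residues are Asp (D) and Glu (E), whose side chains end in a carboxylate group.
Matching residues: D9.

9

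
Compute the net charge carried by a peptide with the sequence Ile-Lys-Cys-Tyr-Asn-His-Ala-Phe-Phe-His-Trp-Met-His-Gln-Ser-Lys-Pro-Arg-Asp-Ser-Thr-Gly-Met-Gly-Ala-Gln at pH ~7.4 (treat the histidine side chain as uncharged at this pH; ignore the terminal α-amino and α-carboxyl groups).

+2

At pH ~7.4 the Lys and Arg side chains are protonated (+1), the Asp and Glu side chains are deprotonated (−1), and with His taken as neutral all other side chains carry no charge.
Positive (K, R): Lys2, Lys16, Arg18 → +3.
Negative (D, E): Asp19 → −1.
Net charge = (+3) + (−1) = +2.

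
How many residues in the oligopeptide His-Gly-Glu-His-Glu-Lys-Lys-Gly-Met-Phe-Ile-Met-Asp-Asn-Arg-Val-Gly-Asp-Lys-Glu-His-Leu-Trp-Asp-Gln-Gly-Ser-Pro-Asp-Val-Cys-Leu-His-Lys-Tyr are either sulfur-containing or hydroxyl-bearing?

Sulfur-containing: C, M. Hydroxyl-bearing: S, T, Y.
Sulfur-containing residues here: Met9, Met12, Cys31 (3).
Hydroxyl-bearing residues here: Ser27, Tyr35 (2).
The two groups share no amino acid, so total = 3 + 2 = 5.

5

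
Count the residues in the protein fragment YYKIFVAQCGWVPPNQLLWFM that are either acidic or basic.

Acidic: D, E. Basic: H, K, R.
Acidic residues here: none (0).
Basic residues here: K3 (1).
The two groups share no amino acid, so total = 0 + 1 = 1.

1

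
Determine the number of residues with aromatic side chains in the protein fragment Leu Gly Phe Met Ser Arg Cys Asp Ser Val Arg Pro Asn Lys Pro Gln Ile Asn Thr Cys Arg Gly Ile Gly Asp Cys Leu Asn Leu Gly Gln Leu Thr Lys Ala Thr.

Phenylalanine (F), tryptophan (W), and tyrosine (Y) have aromatic ring side chains.
Matching residues: Phe3.

1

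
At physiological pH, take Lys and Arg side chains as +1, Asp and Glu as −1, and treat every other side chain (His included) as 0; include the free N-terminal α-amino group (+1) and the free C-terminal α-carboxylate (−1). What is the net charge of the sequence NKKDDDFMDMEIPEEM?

Positive (K, R): K2, K3 → +2.
Negative (D, E): D4, D5, D6, D9, E11, E14, E15 → −7.
The N-terminus (+1) and C-terminus (−1) cancel.
Net charge = (+2) + (−7) = −5.

-5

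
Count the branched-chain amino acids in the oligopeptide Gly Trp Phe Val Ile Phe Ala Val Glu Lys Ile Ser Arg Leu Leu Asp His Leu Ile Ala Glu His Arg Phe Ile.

V, L, and I make up the branched-chain aliphatic group.
Matching residues: Val4, Ile5, Val8, Ile11, Leu14, Leu15, Leu18, Ile19, Ile25.

9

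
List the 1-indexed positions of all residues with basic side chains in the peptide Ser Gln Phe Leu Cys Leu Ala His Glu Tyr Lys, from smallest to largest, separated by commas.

The basic amino acids are Lys (K), Arg (R), and His (H).
Matching residues: His8, Lys11.

8, 11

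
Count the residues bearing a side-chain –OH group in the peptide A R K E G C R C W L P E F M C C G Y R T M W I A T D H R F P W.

3

The –OH-bearing residues are Ser, Thr (aliphatic alcohols), and Tyr (phenol).
Matching residues: Y18, T20, T25.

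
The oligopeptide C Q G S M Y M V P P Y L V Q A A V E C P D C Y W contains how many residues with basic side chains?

Lysine (K), arginine (R), and histidine (H) have basic, nitrogen-containing side chains.
None of the 24 residues belong to this group.

0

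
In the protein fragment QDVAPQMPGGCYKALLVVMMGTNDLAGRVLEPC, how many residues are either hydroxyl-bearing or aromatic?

Hydroxyl-bearing: S, T, Y. Aromatic: F, W, Y.
Hydroxyl-bearing residues here: Y12, T22 (2).
Aromatic residues here: Y12 (1).
Y is in both groups, so the 1 Y residue must not be double-counted.
Total = 2 + 1 − 1 = 2.

2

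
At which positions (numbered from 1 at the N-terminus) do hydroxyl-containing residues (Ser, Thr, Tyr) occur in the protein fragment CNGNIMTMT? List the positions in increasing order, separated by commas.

7, 9

Matching residues: T7, T9.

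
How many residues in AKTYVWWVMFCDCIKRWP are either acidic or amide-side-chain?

1

Acidic: D, E. Amide-side-chain: N, Q.
Acidic residues here: D12 (1).
Amide-side-chain residues here: none (0).
The two groups share no amino acid, so total = 1 + 0 = 1.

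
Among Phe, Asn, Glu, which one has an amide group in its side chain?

Asn

The amide-side-chain residues are Asn (N) and Gln (Q).
Of the listed options, only Asn belongs to this group.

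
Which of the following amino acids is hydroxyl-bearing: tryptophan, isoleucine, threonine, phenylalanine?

threonine

S, T, and Y are the three residues with a side-chain hydroxyl.
Of the listed options, only threonine belongs to this group.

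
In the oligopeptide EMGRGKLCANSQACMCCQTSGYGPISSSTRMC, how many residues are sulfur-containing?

8

The sulfur-bearing residues are cysteine (–SH) and methionine (–S–CH₃).
Matching residues: M2, C8, C14, M15, C16, C17, M31, C32.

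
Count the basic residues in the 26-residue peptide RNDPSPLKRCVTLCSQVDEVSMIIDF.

3

Lysine (K), arginine (R), and histidine (H) have basic, nitrogen-containing side chains.
Matching residues: R1, K8, R9.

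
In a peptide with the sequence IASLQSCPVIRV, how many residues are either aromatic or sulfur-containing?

Aromatic: F, W, Y. Sulfur-containing: C, M.
Aromatic residues here: none (0).
Sulfur-containing residues here: C7 (1).
The two groups share no amino acid, so total = 0 + 1 = 1.

1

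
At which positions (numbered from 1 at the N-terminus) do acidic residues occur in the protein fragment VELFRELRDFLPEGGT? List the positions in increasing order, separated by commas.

The acidic residues are Asp (D) and Glu (E), whose side chains end in a carboxylate group.
Matching residues: E2, E6, D9, E13.

2, 6, 9, 13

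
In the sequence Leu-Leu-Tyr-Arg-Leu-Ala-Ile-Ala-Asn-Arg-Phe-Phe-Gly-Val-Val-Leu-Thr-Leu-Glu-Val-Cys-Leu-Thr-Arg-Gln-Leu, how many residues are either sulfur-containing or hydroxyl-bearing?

4

Sulfur-containing: C, M. Hydroxyl-bearing: S, T, Y.
Sulfur-containing residues here: Cys21 (1).
Hydroxyl-bearing residues here: Tyr3, Thr17, Thr23 (3).
The two groups share no amino acid, so total = 1 + 3 = 4.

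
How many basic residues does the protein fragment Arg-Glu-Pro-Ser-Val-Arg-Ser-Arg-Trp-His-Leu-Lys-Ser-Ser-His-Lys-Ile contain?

7

K, R, and H are the three residues with basic side chains (ε-amine, guanidinium, and imidazole respectively).
Matching residues: Arg1, Arg6, Arg8, His10, Lys12, His15, Lys16.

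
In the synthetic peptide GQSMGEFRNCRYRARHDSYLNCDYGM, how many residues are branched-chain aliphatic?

Valine (V), leucine (L), and isoleucine (I) are the branched-chain amino acids.
Matching residues: L20.

1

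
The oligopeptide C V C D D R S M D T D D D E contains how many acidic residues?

The acidic residues are Asp (D) and Glu (E), whose side chains end in a carboxylate group.
Matching residues: D4, D5, D9, D11, D12, D13, E14.

7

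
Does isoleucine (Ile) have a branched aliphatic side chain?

Yes

The BCAAs are Val, Leu, and Ile — aliphatic side chains with a branch point.
Isoleucine is in this group.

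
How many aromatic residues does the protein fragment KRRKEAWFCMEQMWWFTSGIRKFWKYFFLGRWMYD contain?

12

The aromatic amino acids are Phe (F, benzyl), Trp (W, indole), and Tyr (Y, phenol).
Matching residues: W7, F8, W14, W15, F16, F23, W24, Y26, F27, F28, W32, Y34.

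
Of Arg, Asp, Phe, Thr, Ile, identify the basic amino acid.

Lysine (K), arginine (R), and histidine (H) have basic, nitrogen-containing side chains.
Of the listed options, only Arg belongs to this group.

Arg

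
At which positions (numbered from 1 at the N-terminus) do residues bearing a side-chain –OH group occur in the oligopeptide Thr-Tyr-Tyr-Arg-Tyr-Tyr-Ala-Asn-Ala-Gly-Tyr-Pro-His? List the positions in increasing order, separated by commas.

S, T, and Y are the three residues with a side-chain hydroxyl.
Matching residues: Thr1, Tyr2, Tyr3, Tyr5, Tyr6, Tyr11.

1, 2, 3, 5, 6, 11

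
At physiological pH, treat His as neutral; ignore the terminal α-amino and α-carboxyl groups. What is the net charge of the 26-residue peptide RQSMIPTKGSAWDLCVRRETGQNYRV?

+3

At pH ~7.4 the Lys and Arg side chains are protonated (+1), the Asp and Glu side chains are deprotonated (−1), and with His taken as neutral all other side chains carry no charge.
Positive (K, R): R1, K8, R17, R18, R25 → +5.
Negative (D, E): D13, E19 → −2.
Net charge = (+5) + (−2) = +3.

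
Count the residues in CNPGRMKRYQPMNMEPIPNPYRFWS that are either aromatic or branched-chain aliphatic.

5

Aromatic: F, W, Y. Branched-chain aliphatic: I, L, V.
Aromatic residues here: Y9, Y21, F23, W24 (4).
Branched-chain aliphatic residues here: I17 (1).
The two groups share no amino acid, so total = 4 + 1 = 5.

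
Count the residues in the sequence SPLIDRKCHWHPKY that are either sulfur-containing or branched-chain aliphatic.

3

Sulfur-containing: C, M. Branched-chain aliphatic: I, L, V.
Sulfur-containing residues here: C8 (1).
Branched-chain aliphatic residues here: L3, I4 (2).
The two groups share no amino acid, so total = 1 + 2 = 3.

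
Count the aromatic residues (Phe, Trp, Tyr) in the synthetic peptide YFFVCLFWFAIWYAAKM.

Matching residues: Y1, F2, F3, F7, W8, F9, W12, Y13.

8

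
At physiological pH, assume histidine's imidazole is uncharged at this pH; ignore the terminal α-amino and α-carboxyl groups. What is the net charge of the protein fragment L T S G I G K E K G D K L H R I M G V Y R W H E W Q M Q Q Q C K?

+3

The side chains ionized at physiological pH are Lys/Arg (+1) and Asp/Glu (−1); with His treated as neutral, nothing else contributes.
Positive (K, R): K7, K9, K12, R15, R21, K32 → +6.
Negative (D, E): E8, D11, E24 → −3.
Net charge = (+6) + (−3) = +3.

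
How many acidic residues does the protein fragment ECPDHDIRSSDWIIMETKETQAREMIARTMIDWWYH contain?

8

Aspartate (D) and glutamate (E) have carboxylic-acid side chains and are the acidic amino acids.
Matching residues: E1, D4, D6, D11, E16, E19, E24, D32.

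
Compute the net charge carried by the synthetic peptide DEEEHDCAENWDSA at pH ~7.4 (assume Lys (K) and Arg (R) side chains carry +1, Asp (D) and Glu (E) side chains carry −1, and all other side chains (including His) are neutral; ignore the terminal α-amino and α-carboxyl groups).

Positive (K, R): none → +0.
Negative (D, E): D1, E2, E3, E4, D6, E9, D12 → −7.
Net charge = (+0) + (−7) = −7.

-7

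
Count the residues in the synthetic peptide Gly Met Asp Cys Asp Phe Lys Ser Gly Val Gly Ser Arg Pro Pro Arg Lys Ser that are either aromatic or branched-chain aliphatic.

Aromatic: F, W, Y. Branched-chain aliphatic: I, L, V.
Aromatic residues here: Phe6 (1).
Branched-chain aliphatic residues here: Val10 (1).
The two groups share no amino acid, so total = 1 + 1 = 2.

2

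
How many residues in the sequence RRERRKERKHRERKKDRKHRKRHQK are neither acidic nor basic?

1

Acidic: D, E. Basic: K, R, H. All other residues are neither.
Matching residues: Q24.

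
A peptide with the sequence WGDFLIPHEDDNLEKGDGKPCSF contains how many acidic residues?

Aspartate (D) and glutamate (E) have carboxylic-acid side chains and are the acidic amino acids.
Matching residues: D3, E9, D10, D11, E14, D17.

6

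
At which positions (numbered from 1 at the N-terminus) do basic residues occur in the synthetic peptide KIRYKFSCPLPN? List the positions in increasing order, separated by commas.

1, 3, 5

K, R, and H are the three residues with basic side chains (ε-amine, guanidinium, and imidazole respectively).
Matching residues: K1, R3, K5.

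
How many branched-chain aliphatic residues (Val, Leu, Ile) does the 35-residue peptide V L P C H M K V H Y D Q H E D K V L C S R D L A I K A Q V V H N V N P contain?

Matching residues: V1, L2, V8, V17, L18, L23, I25, V29, V30, V33.

10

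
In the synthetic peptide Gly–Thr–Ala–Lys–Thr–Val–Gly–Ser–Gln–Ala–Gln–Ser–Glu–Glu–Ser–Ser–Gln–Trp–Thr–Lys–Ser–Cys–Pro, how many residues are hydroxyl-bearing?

Serine (S), threonine (T), and tyrosine (Y) each carry a hydroxyl group on the side chain.
Matching residues: Thr2, Thr5, Ser8, Ser12, Ser15, Ser16, Thr19, Ser21.

8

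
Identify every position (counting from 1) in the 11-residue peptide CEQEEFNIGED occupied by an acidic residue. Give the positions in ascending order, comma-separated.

Only D (aspartate) and E (glutamate) carry a side-chain carboxylic acid.
Matching residues: E2, E4, E5, E10, D11.

2, 4, 5, 10, 11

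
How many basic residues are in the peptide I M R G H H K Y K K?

6

The basic amino acids are Lys (K), Arg (R), and His (H).
Matching residues: R3, H5, H6, K7, K9, K10.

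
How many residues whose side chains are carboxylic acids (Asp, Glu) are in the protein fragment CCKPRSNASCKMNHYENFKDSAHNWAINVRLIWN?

Matching residues: E16, D20.

2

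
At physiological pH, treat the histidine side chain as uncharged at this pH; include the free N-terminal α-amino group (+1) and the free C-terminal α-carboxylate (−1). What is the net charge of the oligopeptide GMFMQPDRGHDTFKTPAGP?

The side chains ionized at physiological pH are Lys/Arg (+1) and Asp/Glu (−1); with His treated as neutral, nothing else contributes.
Positive (K, R): R8, K14 → +2.
Negative (D, E): D7, D11 → −2.
The N-terminus (+1) and C-terminus (−1) cancel.
Net charge = (+2) + (−2) = 0.

0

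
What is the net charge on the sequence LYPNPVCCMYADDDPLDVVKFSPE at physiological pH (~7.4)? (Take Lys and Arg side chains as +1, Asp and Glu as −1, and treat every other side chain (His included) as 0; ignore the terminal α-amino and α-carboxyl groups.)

Positive (K, R): K20 → +1.
Negative (D, E): D12, D13, D14, D17, E24 → −5.
Net charge = (+1) + (−5) = −4.

-4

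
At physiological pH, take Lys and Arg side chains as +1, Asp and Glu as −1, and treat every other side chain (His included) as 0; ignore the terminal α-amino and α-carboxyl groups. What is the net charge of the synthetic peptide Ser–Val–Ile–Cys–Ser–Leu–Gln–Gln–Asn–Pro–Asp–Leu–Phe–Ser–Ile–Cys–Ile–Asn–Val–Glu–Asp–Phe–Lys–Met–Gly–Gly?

-2

Positive (K, R): Lys23 → +1.
Negative (D, E): Asp11, Glu20, Asp21 → −3.
Net charge = (+1) + (−3) = −2.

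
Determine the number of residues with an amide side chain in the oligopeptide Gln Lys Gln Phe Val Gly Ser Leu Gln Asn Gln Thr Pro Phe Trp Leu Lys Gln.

The amide-side-chain residues are Asn (N) and Gln (Q).
Matching residues: Gln1, Gln3, Gln9, Asn10, Gln11, Gln18.

6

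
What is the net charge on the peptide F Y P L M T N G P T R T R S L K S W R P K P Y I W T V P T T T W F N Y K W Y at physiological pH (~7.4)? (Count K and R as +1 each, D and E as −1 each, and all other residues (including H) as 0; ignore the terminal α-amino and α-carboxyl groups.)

Positive (K, R): R11, R13, K16, R19, K21, K36 → +6.
Negative (D, E): none → −0.
Net charge = (+6) + (−0) = +6.

+6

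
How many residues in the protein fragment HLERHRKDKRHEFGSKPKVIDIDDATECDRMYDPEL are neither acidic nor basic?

Acidic: D, E. Basic: K, R, H. All other residues are neither.
Matching residues: L2, F13, G14, S15, P17, V19, I20, I22, A25, T26, C28, M31, Y32, P34, L36.

15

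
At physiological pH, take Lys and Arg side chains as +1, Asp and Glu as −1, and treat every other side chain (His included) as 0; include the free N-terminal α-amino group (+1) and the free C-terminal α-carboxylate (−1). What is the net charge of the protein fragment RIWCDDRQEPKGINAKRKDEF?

+1

Positive (K, R): R1, R7, K11, K16, R17, K18 → +6.
Negative (D, E): D5, D6, E9, D19, E20 → −5.
The N-terminus (+1) and C-terminus (−1) cancel.
Net charge = (+6) + (−5) = +1.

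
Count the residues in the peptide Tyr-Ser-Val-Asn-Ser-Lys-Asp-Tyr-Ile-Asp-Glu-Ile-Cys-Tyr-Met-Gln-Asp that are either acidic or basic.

5

Acidic: D, E. Basic: H, K, R.
Acidic residues here: Asp7, Asp10, Glu11, Asp17 (4).
Basic residues here: Lys6 (1).
The two groups share no amino acid, so total = 4 + 1 = 5.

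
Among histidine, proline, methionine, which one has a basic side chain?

The basic amino acids are Lys (K), Arg (R), and His (H).
Of the listed options, only histidine belongs to this group.

histidine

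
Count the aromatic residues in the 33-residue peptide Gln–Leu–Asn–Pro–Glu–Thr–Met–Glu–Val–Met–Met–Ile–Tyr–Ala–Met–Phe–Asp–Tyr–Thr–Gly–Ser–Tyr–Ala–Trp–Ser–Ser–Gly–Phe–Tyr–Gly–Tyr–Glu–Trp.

9

The aromatic amino acids are Phe (F, benzyl), Trp (W, indole), and Tyr (Y, phenol).
Matching residues: Tyr13, Phe16, Tyr18, Tyr22, Trp24, Phe28, Tyr29, Tyr31, Trp33.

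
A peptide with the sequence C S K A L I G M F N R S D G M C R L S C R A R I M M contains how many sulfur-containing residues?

7

Cysteine (C, thiol) and methionine (M, thioether) are the two sulfur-containing amino acids.
Matching residues: C1, M8, M15, C16, C20, M25, M26.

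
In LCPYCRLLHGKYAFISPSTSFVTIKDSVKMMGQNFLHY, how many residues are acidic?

Only D (aspartate) and E (glutamate) carry a side-chain carboxylic acid.
Matching residues: D26.

1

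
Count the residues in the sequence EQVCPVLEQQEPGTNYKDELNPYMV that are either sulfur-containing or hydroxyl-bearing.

5

Sulfur-containing: C, M. Hydroxyl-bearing: S, T, Y.
Sulfur-containing residues here: C4, M24 (2).
Hydroxyl-bearing residues here: T14, Y16, Y23 (3).
The two groups share no amino acid, so total = 2 + 3 = 5.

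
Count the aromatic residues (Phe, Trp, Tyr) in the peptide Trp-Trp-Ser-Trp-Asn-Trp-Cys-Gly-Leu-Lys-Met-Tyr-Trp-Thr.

6

Matching residues: Trp1, Trp2, Trp4, Trp6, Tyr12, Trp13.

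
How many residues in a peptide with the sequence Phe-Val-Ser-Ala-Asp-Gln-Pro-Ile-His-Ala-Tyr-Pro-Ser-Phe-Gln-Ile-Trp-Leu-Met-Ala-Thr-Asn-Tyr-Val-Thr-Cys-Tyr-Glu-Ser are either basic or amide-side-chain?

4

Basic: H, K, R. Amide-side-chain: N, Q.
Basic residues here: His9 (1).
Amide-side-chain residues here: Gln6, Gln15, Asn22 (3).
The two groups share no amino acid, so total = 1 + 3 = 4.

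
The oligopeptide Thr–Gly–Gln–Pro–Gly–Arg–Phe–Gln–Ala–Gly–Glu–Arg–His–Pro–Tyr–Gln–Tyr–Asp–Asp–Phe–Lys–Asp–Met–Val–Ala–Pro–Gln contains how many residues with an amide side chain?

The amide-side-chain residues are Asn (N) and Gln (Q).
Matching residues: Gln3, Gln8, Gln16, Gln27.

4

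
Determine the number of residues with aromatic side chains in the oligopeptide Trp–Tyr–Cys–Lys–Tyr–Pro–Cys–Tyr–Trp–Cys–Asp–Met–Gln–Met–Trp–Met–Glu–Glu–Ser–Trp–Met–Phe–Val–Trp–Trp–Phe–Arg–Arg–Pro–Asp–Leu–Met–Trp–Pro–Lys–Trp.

13

F, W, and Y each carry an aromatic ring on the side chain.
Matching residues: Trp1, Tyr2, Tyr5, Tyr8, Trp9, Trp15, Trp20, Phe22, Trp24, Trp25, Phe26, Trp33, Trp36.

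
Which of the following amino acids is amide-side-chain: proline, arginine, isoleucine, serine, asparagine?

asparagine

The amide-side-chain residues are Asn (N) and Gln (Q).
Of the listed options, only asparagine belongs to this group.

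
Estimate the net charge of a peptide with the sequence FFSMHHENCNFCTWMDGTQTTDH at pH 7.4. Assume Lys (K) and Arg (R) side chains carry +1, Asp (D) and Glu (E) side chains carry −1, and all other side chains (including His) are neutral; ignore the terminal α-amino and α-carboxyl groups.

-3

Positive (K, R): none → +0.
Negative (D, E): E7, D16, D22 → −3.
Net charge = (+0) + (−3) = −3.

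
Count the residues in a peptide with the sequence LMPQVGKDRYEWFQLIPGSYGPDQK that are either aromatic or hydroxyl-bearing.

Aromatic: F, W, Y. Hydroxyl-bearing: S, T, Y.
Aromatic residues here: Y10, W12, F13, Y20 (4).
Hydroxyl-bearing residues here: Y10, S19, Y20 (3).
Y is in both groups, so the 2 Y residues must not be double-counted.
Total = 4 + 3 − 2 = 5.

5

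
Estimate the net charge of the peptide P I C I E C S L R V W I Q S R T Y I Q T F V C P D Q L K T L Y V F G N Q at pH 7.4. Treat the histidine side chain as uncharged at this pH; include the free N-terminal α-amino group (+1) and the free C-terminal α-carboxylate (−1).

+1

At pH ~7.4 the Lys and Arg side chains are protonated (+1), the Asp and Glu side chains are deprotonated (−1), and with His taken as neutral all other side chains carry no charge.
Positive (K, R): R9, R15, K28 → +3.
Negative (D, E): E5, D25 → −2.
The N-terminus (+1) and C-terminus (−1) cancel.
Net charge = (+3) + (−2) = +1.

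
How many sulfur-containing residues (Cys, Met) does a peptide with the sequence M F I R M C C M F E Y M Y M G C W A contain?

8

Matching residues: M1, M5, C6, C7, M8, M12, M14, C16.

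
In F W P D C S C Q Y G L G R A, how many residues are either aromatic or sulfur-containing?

5

Aromatic: F, W, Y. Sulfur-containing: C, M.
Aromatic residues here: F1, W2, Y9 (3).
Sulfur-containing residues here: C5, C7 (2).
The two groups share no amino acid, so total = 3 + 2 = 5.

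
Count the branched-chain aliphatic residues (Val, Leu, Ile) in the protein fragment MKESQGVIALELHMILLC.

7

Matching residues: V7, I8, L10, L12, I15, L16, L17.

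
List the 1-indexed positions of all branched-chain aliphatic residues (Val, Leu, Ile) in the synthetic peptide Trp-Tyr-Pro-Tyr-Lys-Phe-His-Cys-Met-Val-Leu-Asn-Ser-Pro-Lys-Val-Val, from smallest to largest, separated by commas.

Matching residues: Val10, Leu11, Val16, Val17.

10, 11, 16, 17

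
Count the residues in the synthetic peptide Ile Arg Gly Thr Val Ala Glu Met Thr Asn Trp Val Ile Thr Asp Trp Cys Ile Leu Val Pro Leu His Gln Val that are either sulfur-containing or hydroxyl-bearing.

Sulfur-containing: C, M. Hydroxyl-bearing: S, T, Y.
Sulfur-containing residues here: Met8, Cys17 (2).
Hydroxyl-bearing residues here: Thr4, Thr9, Thr14 (3).
The two groups share no amino acid, so total = 2 + 3 = 5.

5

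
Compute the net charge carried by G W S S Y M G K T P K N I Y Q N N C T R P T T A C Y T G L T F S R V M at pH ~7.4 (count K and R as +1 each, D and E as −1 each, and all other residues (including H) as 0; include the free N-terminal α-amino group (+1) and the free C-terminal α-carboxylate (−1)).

+4

Positive (K, R): K8, K11, R20, R33 → +4.
Negative (D, E): none → −0.
The N-terminus (+1) and C-terminus (−1) cancel.
Net charge = (+4) + (−0) = +4.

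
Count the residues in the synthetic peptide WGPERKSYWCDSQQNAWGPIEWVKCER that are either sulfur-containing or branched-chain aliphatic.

4

Sulfur-containing: C, M. Branched-chain aliphatic: I, L, V.
Sulfur-containing residues here: C10, C25 (2).
Branched-chain aliphatic residues here: I20, V23 (2).
The two groups share no amino acid, so total = 2 + 2 = 4.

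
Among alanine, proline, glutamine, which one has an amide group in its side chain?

Only N (asparagine) and Q (glutamine) carry a side-chain carboxamide.
Of the listed options, only glutamine belongs to this group.

glutamine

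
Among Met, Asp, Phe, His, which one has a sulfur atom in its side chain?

Cysteine (C, thiol) and methionine (M, thioether) are the two sulfur-containing amino acids.
Of the listed options, only Met belongs to this group.

Met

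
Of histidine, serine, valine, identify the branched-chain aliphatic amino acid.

valine

The BCAAs are Val, Leu, and Ile — aliphatic side chains with a branch point.
Of the listed options, only valine belongs to this group.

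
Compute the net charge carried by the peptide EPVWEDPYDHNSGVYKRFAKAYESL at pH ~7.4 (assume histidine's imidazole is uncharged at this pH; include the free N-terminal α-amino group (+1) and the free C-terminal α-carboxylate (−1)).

Near pH 7.4, K and R contribute +1 each, D and E contribute −1 each, and every other side chain (His included, as stated) is uncharged.
Positive (K, R): K16, R17, K20 → +3.
Negative (D, E): E1, E5, D6, D9, E23 → −5.
The N-terminus (+1) and C-terminus (−1) cancel.
Net charge = (+3) + (−5) = −2.

-2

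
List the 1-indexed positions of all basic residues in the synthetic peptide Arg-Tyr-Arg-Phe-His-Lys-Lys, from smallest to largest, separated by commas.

K, R, and H are the three residues with basic side chains (ε-amine, guanidinium, and imidazole respectively).
Matching residues: Arg1, Arg3, His5, Lys6, Lys7.

1, 3, 5, 6, 7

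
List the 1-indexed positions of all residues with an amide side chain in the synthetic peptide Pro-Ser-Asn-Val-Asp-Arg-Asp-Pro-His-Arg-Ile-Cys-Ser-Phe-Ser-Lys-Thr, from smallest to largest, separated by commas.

3

The amide-side-chain residues are Asn (N) and Gln (Q).
Matching residues: Asn3.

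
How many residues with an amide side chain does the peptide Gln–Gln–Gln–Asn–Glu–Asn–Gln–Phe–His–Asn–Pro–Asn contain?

8

Asparagine (N) and glutamine (Q) have uncharged amide side chains.
Matching residues: Gln1, Gln2, Gln3, Asn4, Asn6, Gln7, Asn10, Asn12.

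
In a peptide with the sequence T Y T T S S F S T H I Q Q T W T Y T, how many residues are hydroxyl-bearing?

12

The –OH-bearing residues are Ser, Thr (aliphatic alcohols), and Tyr (phenol).
Matching residues: T1, Y2, T3, T4, S5, S6, S8, T9, T14, T16, Y17, T18.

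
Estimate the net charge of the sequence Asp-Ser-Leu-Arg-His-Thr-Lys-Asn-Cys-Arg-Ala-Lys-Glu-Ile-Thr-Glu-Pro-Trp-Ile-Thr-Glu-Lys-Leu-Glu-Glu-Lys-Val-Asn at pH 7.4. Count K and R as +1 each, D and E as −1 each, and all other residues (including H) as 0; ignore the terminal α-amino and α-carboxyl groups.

0

Positive (K, R): Arg4, Lys7, Arg10, Lys12, Lys22, Lys26 → +6.
Negative (D, E): Asp1, Glu13, Glu16, Glu21, Glu24, Glu25 → −6.
Net charge = (+6) + (−6) = 0.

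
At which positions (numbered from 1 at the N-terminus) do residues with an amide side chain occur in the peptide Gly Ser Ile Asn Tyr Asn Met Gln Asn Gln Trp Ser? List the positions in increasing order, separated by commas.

4, 6, 8, 9, 10

Only N (asparagine) and Q (glutamine) carry a side-chain carboxamide.
Matching residues: Asn4, Asn6, Gln8, Asn9, Gln10.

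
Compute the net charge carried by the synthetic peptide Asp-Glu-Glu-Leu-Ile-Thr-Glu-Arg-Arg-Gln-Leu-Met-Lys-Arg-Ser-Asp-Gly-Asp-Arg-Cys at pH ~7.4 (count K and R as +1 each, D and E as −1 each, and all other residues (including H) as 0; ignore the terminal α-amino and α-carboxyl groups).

-1

Positive (K, R): Arg8, Arg9, Lys13, Arg14, Arg19 → +5.
Negative (D, E): Asp1, Glu2, Glu3, Glu7, Asp16, Asp18 → −6.
Net charge = (+5) + (−6) = −1.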